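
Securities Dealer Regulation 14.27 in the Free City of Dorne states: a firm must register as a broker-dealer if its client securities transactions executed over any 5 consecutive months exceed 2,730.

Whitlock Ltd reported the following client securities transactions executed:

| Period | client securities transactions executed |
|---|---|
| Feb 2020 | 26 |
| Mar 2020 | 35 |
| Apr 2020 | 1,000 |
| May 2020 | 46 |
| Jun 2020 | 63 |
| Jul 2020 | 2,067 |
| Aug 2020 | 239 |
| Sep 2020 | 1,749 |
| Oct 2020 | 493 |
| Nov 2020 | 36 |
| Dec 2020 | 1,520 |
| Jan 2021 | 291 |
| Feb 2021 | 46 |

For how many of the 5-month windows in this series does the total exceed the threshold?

Feb 2020–Jun 2020: 26 + 35 + 1,000 + 46 + 63 = 1,170 (under)
Mar 2020–Jul 2020: 35 + 1,000 + 46 + 63 + 2,067 = 3,211 (over)
Apr 2020–Aug 2020: 1,000 + 46 + 63 + 2,067 + 239 = 3,415 (over)
May 2020–Sep 2020: 46 + 63 + 2,067 + 239 + 1,749 = 4,164 (over)
Jun 2020–Oct 2020: 63 + 2,067 + 239 + 1,749 + 493 = 4,611 (over)
Jul 2020–Nov 2020: 2,067 + 239 + 1,749 + 493 + 36 = 4,584 (over)
Aug 2020–Dec 2020: 239 + 1,749 + 493 + 36 + 1,520 = 4,037 (over)
Sep 2020–Jan 2021: 1,749 + 493 + 36 + 1,520 + 291 = 4,089 (over)
Oct 2020–Feb 2021: 493 + 36 + 1,520 + 291 + 46 = 2,386 (under)
7 windows exceed the threshold.

7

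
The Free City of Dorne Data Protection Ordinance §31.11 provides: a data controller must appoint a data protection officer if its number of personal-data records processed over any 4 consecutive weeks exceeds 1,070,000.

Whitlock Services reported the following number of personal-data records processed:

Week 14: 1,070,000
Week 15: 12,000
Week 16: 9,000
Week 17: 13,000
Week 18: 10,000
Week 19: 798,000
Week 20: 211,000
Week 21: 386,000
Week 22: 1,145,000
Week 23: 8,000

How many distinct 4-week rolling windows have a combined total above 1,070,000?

4

Week 14–Week 17: 1,070,000 + 12,000 + 9,000 + 13,000 = 1,104,000 (over)
Week 15–Week 18: 12,000 + 9,000 + 13,000 + 10,000 = 44,000 (under)
Week 16–Week 19: 9,000 + 13,000 + 10,000 + 798,000 = 830,000 (under)
Week 17–Week 20: 13,000 + 10,000 + 798,000 + 211,000 = 1,032,000 (under)
Week 18–Week 21: 10,000 + 798,000 + 211,000 + 386,000 = 1,405,000 (over)
Week 19–Week 22: 798,000 + 211,000 + 386,000 + 1,145,000 = 2,540,000 (over)
Week 20–Week 23: 211,000 + 386,000 + 1,145,000 + 8,000 = 1,750,000 (over)
4 windows exceed the threshold.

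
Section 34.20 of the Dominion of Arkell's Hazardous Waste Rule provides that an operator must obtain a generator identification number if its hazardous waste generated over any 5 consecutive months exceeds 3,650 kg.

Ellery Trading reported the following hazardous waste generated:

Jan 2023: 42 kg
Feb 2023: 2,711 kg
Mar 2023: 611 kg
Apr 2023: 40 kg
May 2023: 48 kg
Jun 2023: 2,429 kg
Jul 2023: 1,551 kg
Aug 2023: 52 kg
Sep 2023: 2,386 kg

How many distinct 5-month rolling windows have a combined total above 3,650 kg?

4

Jan 2023–May 2023: 42 kg + 2,711 kg + 611 kg + 40 kg + 48 kg = 3,452 kg (under)
Feb 2023–Jun 2023: 2,711 kg + 611 kg + 40 kg + 48 kg + 2,429 kg = 5,839 kg (over)
Mar 2023–Jul 2023: 611 kg + 40 kg + 48 kg + 2,429 kg + 1,551 kg = 4,679 kg (over)
Apr 2023–Aug 2023: 40 kg + 48 kg + 2,429 kg + 1,551 kg + 52 kg = 4,120 kg (over)
May 2023–Sep 2023: 48 kg + 2,429 kg + 1,551 kg + 52 kg + 2,386 kg = 6,466 kg (over)
4 windows exceed the threshold.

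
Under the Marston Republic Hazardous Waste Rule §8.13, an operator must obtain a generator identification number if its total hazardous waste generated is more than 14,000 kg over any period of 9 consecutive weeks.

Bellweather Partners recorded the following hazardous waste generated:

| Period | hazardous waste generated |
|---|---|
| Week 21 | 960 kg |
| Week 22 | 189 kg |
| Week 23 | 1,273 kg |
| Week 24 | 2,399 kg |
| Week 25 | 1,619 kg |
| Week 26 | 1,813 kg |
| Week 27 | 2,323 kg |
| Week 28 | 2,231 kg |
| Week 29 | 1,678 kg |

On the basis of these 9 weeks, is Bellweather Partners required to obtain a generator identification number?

Total hazardous waste generated: 960 kg + 189 kg + 1,273 kg + 2,399 kg + 1,619 kg + 1,813 kg + 2,323 kg + 2,231 kg + 1,678 kg = 14,485 kg.
14,485 kg > 14,000 kg, so the threshold is exceeded.

Yes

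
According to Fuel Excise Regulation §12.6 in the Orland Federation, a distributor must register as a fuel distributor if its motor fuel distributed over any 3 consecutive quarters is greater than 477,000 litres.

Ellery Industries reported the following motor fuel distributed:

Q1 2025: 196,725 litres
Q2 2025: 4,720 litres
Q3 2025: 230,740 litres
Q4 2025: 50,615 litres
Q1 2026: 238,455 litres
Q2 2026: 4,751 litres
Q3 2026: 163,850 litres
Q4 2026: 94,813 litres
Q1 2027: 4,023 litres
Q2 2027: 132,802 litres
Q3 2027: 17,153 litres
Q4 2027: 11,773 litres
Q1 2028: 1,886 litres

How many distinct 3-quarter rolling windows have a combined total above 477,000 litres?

Q1 2025–Q3 2025: 196,725 litres + 4,720 litres + 230,740 litres = 432,185 litres (under)
Q2 2025–Q4 2025: 4,720 litres + 230,740 litres + 50,615 litres = 286,075 litres (under)
Q3 2025–Q1 2026: 230,740 litres + 50,615 litres + 238,455 litres = 519,810 litres (over)
Q4 2025–Q2 2026: 50,615 litres + 238,455 litres + 4,751 litres = 293,821 litres (under)
Q1 2026–Q3 2026: 238,455 litres + 4,751 litres + 163,850 litres = 407,056 litres (under)
Q2 2026–Q4 2026: 4,751 litres + 163,850 litres + 94,813 litres = 263,414 litres (under)
Q3 2026–Q1 2027: 163,850 litres + 94,813 litres + 4,023 litres = 262,686 litres (under)
Q4 2026–Q2 2027: 94,813 litres + 4,023 litres + 132,802 litres = 231,638 litres (under)
Q1 2027–Q3 2027: 4,023 litres + 132,802 litres + 17,153 litres = 153,978 litres (under)
Q2 2027–Q4 2027: 132,802 litres + 17,153 litres + 11,773 litres = 161,728 litres (under)
Q3 2027–Q1 2028: 17,153 litres + 11,773 litres + 1,886 litres = 30,812 litres (under)
1 window exceeds the threshold.

1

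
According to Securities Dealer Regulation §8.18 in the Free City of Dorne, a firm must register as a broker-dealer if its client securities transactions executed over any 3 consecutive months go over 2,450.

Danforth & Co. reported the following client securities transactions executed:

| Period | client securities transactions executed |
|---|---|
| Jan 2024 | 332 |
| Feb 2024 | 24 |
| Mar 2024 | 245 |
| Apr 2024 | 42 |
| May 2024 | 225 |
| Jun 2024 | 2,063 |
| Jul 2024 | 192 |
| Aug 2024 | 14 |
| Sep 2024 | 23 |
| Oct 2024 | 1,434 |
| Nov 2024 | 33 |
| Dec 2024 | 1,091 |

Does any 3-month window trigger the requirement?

Jan 2024–Mar 2024: 332 + 24 + 245 = 601 (under)
Feb 2024–Apr 2024: 24 + 245 + 42 = 311 (under)
Mar 2024–May 2024: 245 + 42 + 225 = 512 (under)
Apr 2024–Jun 2024: 42 + 225 + 2,063 = 2,330 (under)
May 2024–Jul 2024: 225 + 2,063 + 192 = 2,480 (over)
Jun 2024–Aug 2024: 2,063 + 192 + 14 = 2,269 (under)
Jul 2024–Sep 2024: 192 + 14 + 23 = 229 (under)
Aug 2024–Oct 2024: 14 + 23 + 1,434 = 1,471 (under)
Sep 2024–Nov 2024: 23 + 1,434 + 33 = 1,490 (under)
Oct 2024–Dec 2024: 1,434 + 33 + 1,091 = 2,558 (over)
At least one window exceeds 2,450.

Yes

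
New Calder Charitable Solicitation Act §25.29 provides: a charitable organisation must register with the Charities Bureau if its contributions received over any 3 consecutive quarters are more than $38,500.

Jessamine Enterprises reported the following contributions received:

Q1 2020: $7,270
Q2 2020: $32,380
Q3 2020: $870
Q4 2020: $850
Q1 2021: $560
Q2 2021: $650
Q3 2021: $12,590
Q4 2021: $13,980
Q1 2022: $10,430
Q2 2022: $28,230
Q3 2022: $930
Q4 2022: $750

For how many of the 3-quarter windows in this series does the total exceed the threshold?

3

Q1 2020–Q3 2020: $7,270 + $32,380 + $870 = $40,520 (over)
Q2 2020–Q4 2020: $32,380 + $870 + $850 = $34,100 (under)
Q3 2020–Q1 2021: $870 + $850 + $560 = $2,280 (under)
Q4 2020–Q2 2021: $850 + $560 + $650 = $2,060 (under)
Q1 2021–Q3 2021: $560 + $650 + $12,590 = $13,800 (under)
Q2 2021–Q4 2021: $650 + $12,590 + $13,980 = $27,220 (under)
Q3 2021–Q1 2022: $12,590 + $13,980 + $10,430 = $37,000 (under)
Q4 2021–Q2 2022: $13,980 + $10,430 + $28,230 = $52,640 (over)
Q1 2022–Q3 2022: $10,430 + $28,230 + $930 = $39,590 (over)
Q2 2022–Q4 2022: $28,230 + $930 + $750 = $29,910 (under)
3 windows exceed the threshold.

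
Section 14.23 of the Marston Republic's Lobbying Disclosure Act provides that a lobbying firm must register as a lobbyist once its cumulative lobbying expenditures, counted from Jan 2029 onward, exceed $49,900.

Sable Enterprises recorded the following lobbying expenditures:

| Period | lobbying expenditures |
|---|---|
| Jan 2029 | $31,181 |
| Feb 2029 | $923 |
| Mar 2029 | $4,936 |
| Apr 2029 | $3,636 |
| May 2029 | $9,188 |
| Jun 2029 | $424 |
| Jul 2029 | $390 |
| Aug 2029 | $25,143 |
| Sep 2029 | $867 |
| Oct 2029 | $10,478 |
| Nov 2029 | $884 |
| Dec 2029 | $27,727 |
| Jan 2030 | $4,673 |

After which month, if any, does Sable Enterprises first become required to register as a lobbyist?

Through Jan 2029: $31,181
Through Feb 2029: $32,104
Through Mar 2029: $37,040
Through Apr 2029: $40,676
Through May 2029: $49,864
Through Jun 2029: $50,288 ← exceeds threshold

Jun 2029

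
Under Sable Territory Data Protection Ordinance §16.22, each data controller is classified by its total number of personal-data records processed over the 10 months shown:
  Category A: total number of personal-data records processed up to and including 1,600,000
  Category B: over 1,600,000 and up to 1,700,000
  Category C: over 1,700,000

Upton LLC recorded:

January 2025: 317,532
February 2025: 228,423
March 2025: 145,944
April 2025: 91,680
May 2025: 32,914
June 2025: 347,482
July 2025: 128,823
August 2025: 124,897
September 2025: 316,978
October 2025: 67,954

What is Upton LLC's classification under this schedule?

Total number of personal-data records processed: 317,532 + 228,423 + 145,944 + 91,680 + 32,914 + 347,482 + 128,823 + 124,897 + 316,978 + 67,954 = 1,802,627.
1,802,627 > 1,700,000, so Category C applies.

Category C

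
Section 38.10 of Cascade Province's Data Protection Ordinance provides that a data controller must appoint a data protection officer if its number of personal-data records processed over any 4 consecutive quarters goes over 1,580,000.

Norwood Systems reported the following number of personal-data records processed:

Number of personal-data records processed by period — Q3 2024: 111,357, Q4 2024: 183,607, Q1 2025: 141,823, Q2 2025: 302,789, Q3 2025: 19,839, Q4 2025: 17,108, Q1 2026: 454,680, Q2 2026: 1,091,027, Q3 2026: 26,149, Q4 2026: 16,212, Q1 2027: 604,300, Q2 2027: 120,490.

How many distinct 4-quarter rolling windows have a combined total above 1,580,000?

Q3 2024–Q2 2025: 111,357 + 183,607 + 141,823 + 302,789 = 739,576 (under)
Q4 2024–Q3 2025: 183,607 + 141,823 + 302,789 + 19,839 = 648,058 (under)
Q1 2025–Q4 2025: 141,823 + 302,789 + 19,839 + 17,108 = 481,559 (under)
Q2 2025–Q1 2026: 302,789 + 19,839 + 17,108 + 454,680 = 794,416 (under)
Q3 2025–Q2 2026: 19,839 + 17,108 + 454,680 + 1,091,027 = 1,582,654 (over)
Q4 2025–Q3 2026: 17,108 + 454,680 + 1,091,027 + 26,149 = 1,588,964 (over)
Q1 2026–Q4 2026: 454,680 + 1,091,027 + 26,149 + 16,212 = 1,588,068 (over)
Q2 2026–Q1 2027: 1,091,027 + 26,149 + 16,212 + 604,300 = 1,737,688 (over)
Q3 2026–Q2 2027: 26,149 + 16,212 + 604,300 + 120,490 = 767,151 (under)
4 windows exceed the threshold.

4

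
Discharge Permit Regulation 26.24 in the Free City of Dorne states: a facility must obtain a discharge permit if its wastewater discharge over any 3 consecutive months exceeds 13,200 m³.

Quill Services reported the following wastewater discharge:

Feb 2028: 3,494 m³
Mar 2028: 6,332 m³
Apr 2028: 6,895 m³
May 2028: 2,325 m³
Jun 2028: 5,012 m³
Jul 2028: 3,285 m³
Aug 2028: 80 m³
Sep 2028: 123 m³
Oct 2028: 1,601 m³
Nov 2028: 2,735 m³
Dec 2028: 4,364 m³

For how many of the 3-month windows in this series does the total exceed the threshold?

3

Feb 2028–Apr 2028: 3,494 m³ + 6,332 m³ + 6,895 m³ = 16,721 m³ (over)
Mar 2028–May 2028: 6,332 m³ + 6,895 m³ + 2,325 m³ = 15,552 m³ (over)
Apr 2028–Jun 2028: 6,895 m³ + 2,325 m³ + 5,012 m³ = 14,232 m³ (over)
May 2028–Jul 2028: 2,325 m³ + 5,012 m³ + 3,285 m³ = 10,622 m³ (under)
Jun 2028–Aug 2028: 5,012 m³ + 3,285 m³ + 80 m³ = 8,377 m³ (under)
Jul 2028–Sep 2028: 3,285 m³ + 80 m³ + 123 m³ = 3,488 m³ (under)
Aug 2028–Oct 2028: 80 m³ + 123 m³ + 1,601 m³ = 1,804 m³ (under)
Sep 2028–Nov 2028: 123 m³ + 1,601 m³ + 2,735 m³ = 4,459 m³ (under)
Oct 2028–Dec 2028: 1,601 m³ + 2,735 m³ + 4,364 m³ = 8,700 m³ (under)
3 windows exceed the threshold.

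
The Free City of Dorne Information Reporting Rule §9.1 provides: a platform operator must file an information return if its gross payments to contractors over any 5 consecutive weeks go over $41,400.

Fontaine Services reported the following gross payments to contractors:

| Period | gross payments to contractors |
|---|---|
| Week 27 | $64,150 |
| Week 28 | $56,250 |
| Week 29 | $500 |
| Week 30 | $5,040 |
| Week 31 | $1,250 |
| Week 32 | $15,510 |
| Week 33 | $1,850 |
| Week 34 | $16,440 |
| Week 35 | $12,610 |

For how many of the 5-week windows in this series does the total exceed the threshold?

Week 27–Week 31: $64,150 + $56,250 + $500 + $5,040 + $1,250 = $127,190 (over)
Week 28–Week 32: $56,250 + $500 + $5,040 + $1,250 + $15,510 = $78,550 (over)
Week 29–Week 33: $500 + $5,040 + $1,250 + $15,510 + $1,850 = $24,150 (under)
Week 30–Week 34: $5,040 + $1,250 + $15,510 + $1,850 + $16,440 = $40,090 (under)
Week 31–Week 35: $1,250 + $15,510 + $1,850 + $16,440 + $12,610 = $47,660 (over)
3 windows exceed the threshold.

3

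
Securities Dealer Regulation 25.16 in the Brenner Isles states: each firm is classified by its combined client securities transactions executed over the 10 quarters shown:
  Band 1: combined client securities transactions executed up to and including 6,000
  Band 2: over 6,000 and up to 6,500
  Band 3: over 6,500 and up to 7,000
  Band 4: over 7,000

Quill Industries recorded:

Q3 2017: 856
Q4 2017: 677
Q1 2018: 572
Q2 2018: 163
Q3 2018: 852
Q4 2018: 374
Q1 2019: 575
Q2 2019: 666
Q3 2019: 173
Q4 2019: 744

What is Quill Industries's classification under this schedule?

Combined client securities transactions executed: 856 + 677 + 572 + 163 + 852 + 374 + 575 + 666 + 173 + 744 = 5,652.
5,652 ≤ 6,000, so Band 1 applies.

Band 1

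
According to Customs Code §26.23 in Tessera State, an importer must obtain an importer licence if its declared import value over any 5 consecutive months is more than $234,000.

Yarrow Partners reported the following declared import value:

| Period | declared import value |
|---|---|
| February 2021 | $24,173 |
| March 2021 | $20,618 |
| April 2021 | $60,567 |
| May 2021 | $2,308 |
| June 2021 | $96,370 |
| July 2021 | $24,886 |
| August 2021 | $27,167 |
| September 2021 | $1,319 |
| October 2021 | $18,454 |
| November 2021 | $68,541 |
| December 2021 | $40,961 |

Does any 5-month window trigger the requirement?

No

February 2021–June 2021: $24,173 + $20,618 + $60,567 + $2,308 + $96,370 = $204,036 (under)
March 2021–July 2021: $20,618 + $60,567 + $2,308 + $96,370 + $24,886 = $204,749 (under)
April 2021–August 2021: $60,567 + $2,308 + $96,370 + $24,886 + $27,167 = $211,298 (under)
May 2021–September 2021: $2,308 + $96,370 + $24,886 + $27,167 + $1,319 = $152,050 (under)
June 2021–October 2021: $96,370 + $24,886 + $27,167 + $1,319 + $18,454 = $168,196 (under)
July 2021–November 2021: $24,886 + $27,167 + $1,319 + $18,454 + $68,541 = $140,367 (under)
August 2021–December 2021: $27,167 + $1,319 + $18,454 + $68,541 + $40,961 = $156,442 (under)
No window exceeds $234,000.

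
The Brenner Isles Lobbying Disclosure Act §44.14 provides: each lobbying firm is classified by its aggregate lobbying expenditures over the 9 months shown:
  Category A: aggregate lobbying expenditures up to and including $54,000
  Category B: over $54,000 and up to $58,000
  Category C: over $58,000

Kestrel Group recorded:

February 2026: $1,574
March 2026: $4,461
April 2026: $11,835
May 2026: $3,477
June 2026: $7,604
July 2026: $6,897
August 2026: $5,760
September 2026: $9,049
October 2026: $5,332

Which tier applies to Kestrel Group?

Category B

Aggregate lobbying expenditures: $1,574 + $4,461 + $11,835 + $3,477 + $7,604 + $6,897 + $5,760 + $9,049 + $5,332 = $55,989.
$54,000 < $55,989 ≤ $58,000, so Category B applies.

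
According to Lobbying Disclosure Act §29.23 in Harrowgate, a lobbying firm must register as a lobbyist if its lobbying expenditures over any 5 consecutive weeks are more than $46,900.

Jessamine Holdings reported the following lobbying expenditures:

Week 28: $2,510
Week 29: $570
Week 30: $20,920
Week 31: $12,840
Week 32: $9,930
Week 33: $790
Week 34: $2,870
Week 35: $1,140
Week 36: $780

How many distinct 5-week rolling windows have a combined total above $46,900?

Week 28–Week 32: $2,510 + $570 + $20,920 + $12,840 + $9,930 = $46,770 (under)
Week 29–Week 33: $570 + $20,920 + $12,840 + $9,930 + $790 = $45,050 (under)
Week 30–Week 34: $20,920 + $12,840 + $9,930 + $790 + $2,870 = $47,350 (over)
Week 31–Week 35: $12,840 + $9,930 + $790 + $2,870 + $1,140 = $27,570 (under)
Week 32–Week 36: $9,930 + $790 + $2,870 + $1,140 + $780 = $15,510 (under)
1 window exceeds the threshold.

1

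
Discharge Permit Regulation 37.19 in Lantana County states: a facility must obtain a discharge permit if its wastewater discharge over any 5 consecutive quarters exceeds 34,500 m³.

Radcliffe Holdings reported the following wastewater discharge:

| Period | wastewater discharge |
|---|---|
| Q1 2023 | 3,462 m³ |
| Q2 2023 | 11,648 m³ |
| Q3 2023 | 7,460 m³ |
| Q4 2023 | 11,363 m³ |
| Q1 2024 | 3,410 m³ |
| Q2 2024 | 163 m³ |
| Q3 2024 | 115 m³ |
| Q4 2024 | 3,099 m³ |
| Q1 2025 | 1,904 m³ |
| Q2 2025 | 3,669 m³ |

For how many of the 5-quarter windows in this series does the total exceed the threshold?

Q1 2023–Q1 2024: 3,462 m³ + 11,648 m³ + 7,460 m³ + 11,363 m³ + 3,410 m³ = 37,343 m³ (over)
Q2 2023–Q2 2024: 11,648 m³ + 7,460 m³ + 11,363 m³ + 3,410 m³ + 163 m³ = 34,044 m³ (under)
Q3 2023–Q3 2024: 7,460 m³ + 11,363 m³ + 3,410 m³ + 163 m³ + 115 m³ = 22,511 m³ (under)
Q4 2023–Q4 2024: 11,363 m³ + 3,410 m³ + 163 m³ + 115 m³ + 3,099 m³ = 18,150 m³ (under)
Q1 2024–Q1 2025: 3,410 m³ + 163 m³ + 115 m³ + 3,099 m³ + 1,904 m³ = 8,691 m³ (under)
Q2 2024–Q2 2025: 163 m³ + 115 m³ + 3,099 m³ + 1,904 m³ + 3,669 m³ = 8,950 m³ (under)
1 window exceeds the threshold.

1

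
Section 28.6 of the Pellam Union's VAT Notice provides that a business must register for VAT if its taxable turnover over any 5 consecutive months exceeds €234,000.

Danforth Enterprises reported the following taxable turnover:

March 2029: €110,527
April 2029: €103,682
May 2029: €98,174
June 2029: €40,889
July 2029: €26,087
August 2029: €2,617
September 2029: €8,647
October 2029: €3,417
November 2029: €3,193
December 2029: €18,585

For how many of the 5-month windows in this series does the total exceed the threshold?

March 2029–July 2029: €110,527 + €103,682 + €98,174 + €40,889 + €26,087 = €379,359 (over)
April 2029–August 2029: €103,682 + €98,174 + €40,889 + €26,087 + €2,617 = €271,449 (over)
May 2029–September 2029: €98,174 + €40,889 + €26,087 + €2,617 + €8,647 = €176,414 (under)
June 2029–October 2029: €40,889 + €26,087 + €2,617 + €8,647 + €3,417 = €81,657 (under)
July 2029–November 2029: €26,087 + €2,617 + €8,647 + €3,417 + €3,193 = €43,961 (under)
August 2029–December 2029: €2,617 + €8,647 + €3,417 + €3,193 + €18,585 = €36,459 (under)
2 windows exceed the threshold.

2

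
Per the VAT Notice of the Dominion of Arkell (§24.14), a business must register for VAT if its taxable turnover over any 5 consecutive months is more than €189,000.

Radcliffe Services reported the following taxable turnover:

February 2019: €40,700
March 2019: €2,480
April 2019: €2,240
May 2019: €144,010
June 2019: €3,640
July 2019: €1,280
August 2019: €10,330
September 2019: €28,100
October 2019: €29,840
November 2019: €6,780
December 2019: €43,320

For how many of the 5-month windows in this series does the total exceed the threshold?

February 2019–June 2019: €40,700 + €2,480 + €2,240 + €144,010 + €3,640 = €193,070 (over)
March 2019–July 2019: €2,480 + €2,240 + €144,010 + €3,640 + €1,280 = €153,650 (under)
April 2019–August 2019: €2,240 + €144,010 + €3,640 + €1,280 + €10,330 = €161,500 (under)
May 2019–September 2019: €144,010 + €3,640 + €1,280 + €10,330 + €28,100 = €187,360 (under)
June 2019–October 2019: €3,640 + €1,280 + €10,330 + €28,100 + €29,840 = €73,190 (under)
July 2019–November 2019: €1,280 + €10,330 + €28,100 + €29,840 + €6,780 = €76,330 (under)
August 2019–December 2019: €10,330 + €28,100 + €29,840 + €6,780 + €43,320 = €118,370 (under)
1 window exceeds the threshold.

1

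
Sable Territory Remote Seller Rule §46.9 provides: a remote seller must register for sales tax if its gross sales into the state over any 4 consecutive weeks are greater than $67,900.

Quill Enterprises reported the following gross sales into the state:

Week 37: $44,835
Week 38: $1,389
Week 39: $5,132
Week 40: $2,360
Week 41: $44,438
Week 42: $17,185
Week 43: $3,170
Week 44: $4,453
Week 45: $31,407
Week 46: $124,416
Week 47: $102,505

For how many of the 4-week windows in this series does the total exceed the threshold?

Week 37–Week 40: $44,835 + $1,389 + $5,132 + $2,360 = $53,716 (under)
Week 38–Week 41: $1,389 + $5,132 + $2,360 + $44,438 = $53,319 (under)
Week 39–Week 42: $5,132 + $2,360 + $44,438 + $17,185 = $69,115 (over)
Week 40–Week 43: $2,360 + $44,438 + $17,185 + $3,170 = $67,153 (under)
Week 41–Week 44: $44,438 + $17,185 + $3,170 + $4,453 = $69,246 (over)
Week 42–Week 45: $17,185 + $3,170 + $4,453 + $31,407 = $56,215 (under)
Week 43–Week 46: $3,170 + $4,453 + $31,407 + $124,416 = $163,446 (over)
Week 44–Week 47: $4,453 + $31,407 + $124,416 + $102,505 = $262,781 (over)
4 windows exceed the threshold.

4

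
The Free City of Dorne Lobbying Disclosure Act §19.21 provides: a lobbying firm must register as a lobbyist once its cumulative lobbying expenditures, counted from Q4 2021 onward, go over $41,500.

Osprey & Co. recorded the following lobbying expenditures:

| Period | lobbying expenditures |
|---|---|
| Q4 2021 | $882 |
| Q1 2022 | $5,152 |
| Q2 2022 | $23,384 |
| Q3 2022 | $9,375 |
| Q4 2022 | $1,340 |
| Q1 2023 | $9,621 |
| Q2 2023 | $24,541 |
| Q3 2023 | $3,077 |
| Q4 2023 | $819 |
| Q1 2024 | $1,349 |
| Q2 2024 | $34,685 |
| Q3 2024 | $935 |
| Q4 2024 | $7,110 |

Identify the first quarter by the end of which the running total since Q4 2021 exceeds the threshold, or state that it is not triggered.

Through Q4 2021: $882
Through Q1 2022: $6,034
Through Q2 2022: $29,418
Through Q3 2022: $38,793
Through Q4 2022: $40,133
Through Q1 2023: $49,754 ← exceeds threshold

Q1 2023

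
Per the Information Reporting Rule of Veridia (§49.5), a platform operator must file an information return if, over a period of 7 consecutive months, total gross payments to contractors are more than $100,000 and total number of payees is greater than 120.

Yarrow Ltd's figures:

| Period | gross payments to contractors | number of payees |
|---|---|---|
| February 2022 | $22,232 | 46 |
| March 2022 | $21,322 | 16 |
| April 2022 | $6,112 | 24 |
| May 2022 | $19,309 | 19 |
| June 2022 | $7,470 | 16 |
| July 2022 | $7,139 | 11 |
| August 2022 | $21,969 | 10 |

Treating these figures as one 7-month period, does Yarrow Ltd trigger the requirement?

Yes

Total gross payments to contractors: $22,232 + $21,322 + $6,112 + $19,309 + $7,470 + $7,139 + $21,969 = $105,553 (> $100,000).
Total number of payees: 46 + 16 + 24 + 19 + 16 + 11 + 10 = 142 (> 120).
The test is 'and': both thresholds are exceeded.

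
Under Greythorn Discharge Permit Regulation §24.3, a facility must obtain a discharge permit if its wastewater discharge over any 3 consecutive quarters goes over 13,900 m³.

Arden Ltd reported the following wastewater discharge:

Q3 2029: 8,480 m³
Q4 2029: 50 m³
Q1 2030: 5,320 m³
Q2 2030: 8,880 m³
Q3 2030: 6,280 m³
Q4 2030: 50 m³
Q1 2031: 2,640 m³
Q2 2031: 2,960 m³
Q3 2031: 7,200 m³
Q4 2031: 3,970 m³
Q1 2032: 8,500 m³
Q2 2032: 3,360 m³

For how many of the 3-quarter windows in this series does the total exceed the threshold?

6

Q3 2029–Q1 2030: 8,480 m³ + 50 m³ + 5,320 m³ = 13,850 m³ (under)
Q4 2029–Q2 2030: 50 m³ + 5,320 m³ + 8,880 m³ = 14,250 m³ (over)
Q1 2030–Q3 2030: 5,320 m³ + 8,880 m³ + 6,280 m³ = 20,480 m³ (over)
Q2 2030–Q4 2030: 8,880 m³ + 6,280 m³ + 50 m³ = 15,210 m³ (over)
Q3 2030–Q1 2031: 6,280 m³ + 50 m³ + 2,640 m³ = 8,970 m³ (under)
Q4 2030–Q2 2031: 50 m³ + 2,640 m³ + 2,960 m³ = 5,650 m³ (under)
Q1 2031–Q3 2031: 2,640 m³ + 2,960 m³ + 7,200 m³ = 12,800 m³ (under)
Q2 2031–Q4 2031: 2,960 m³ + 7,200 m³ + 3,970 m³ = 14,130 m³ (over)
Q3 2031–Q1 2032: 7,200 m³ + 3,970 m³ + 8,500 m³ = 19,670 m³ (over)
Q4 2031–Q2 2032: 3,970 m³ + 8,500 m³ + 3,360 m³ = 15,830 m³ (over)
6 windows exceed the threshold.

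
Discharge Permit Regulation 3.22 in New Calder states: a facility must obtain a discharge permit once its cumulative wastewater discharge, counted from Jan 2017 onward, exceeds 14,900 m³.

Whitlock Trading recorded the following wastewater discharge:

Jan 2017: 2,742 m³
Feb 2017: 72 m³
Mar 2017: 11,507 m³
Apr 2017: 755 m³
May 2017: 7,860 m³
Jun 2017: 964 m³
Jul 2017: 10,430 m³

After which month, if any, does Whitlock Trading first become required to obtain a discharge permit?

Apr 2017

Through Jan 2017: 2,742 m³
Through Feb 2017: 2,814 m³
Through Mar 2017: 14,321 m³
Through Apr 2017: 15,076 m³ ← exceeds threshold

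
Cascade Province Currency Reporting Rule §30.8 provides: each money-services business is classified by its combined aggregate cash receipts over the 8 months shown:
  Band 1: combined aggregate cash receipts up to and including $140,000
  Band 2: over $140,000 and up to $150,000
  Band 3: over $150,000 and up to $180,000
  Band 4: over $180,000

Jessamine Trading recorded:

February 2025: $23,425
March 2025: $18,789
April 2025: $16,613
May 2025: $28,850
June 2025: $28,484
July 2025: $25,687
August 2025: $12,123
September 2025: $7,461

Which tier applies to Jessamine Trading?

Combined aggregate cash receipts: $23,425 + $18,789 + $16,613 + $28,850 + $28,484 + $25,687 + $12,123 + $7,461 = $161,432.
$150,000 < $161,432 ≤ $180,000, so Band 3 applies.

Band 3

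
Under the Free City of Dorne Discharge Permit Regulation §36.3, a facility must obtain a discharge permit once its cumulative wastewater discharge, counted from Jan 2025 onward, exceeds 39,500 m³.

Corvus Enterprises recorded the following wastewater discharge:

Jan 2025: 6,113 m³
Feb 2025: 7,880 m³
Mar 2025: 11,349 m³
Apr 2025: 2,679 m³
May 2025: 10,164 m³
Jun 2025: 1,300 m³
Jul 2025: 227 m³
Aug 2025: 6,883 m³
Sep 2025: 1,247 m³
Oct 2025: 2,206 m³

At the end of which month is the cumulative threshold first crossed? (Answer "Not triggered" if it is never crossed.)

Through Jan 2025: 6,113 m³
Through Feb 2025: 13,993 m³
Through Mar 2025: 25,342 m³
Through Apr 2025: 28,021 m³
Through May 2025: 38,185 m³
Through Jun 2025: 39,485 m³
Through Jul 2025: 39,712 m³ ← exceeds threshold

Jul 2025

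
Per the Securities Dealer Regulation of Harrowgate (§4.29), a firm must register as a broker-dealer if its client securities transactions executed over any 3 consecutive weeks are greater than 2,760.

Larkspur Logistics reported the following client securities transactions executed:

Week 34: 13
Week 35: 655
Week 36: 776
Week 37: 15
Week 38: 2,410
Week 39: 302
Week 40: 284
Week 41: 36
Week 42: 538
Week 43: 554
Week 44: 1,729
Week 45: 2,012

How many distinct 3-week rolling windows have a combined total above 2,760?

Week 34–Week 36: 13 + 655 + 776 = 1,444 (under)
Week 35–Week 37: 655 + 776 + 15 = 1,446 (under)
Week 36–Week 38: 776 + 15 + 2,410 = 3,201 (over)
Week 37–Week 39: 15 + 2,410 + 302 = 2,727 (under)
Week 38–Week 40: 2,410 + 302 + 284 = 2,996 (over)
Week 39–Week 41: 302 + 284 + 36 = 622 (under)
Week 40–Week 42: 284 + 36 + 538 = 858 (under)
Week 41–Week 43: 36 + 538 + 554 = 1,128 (under)
Week 42–Week 44: 538 + 554 + 1,729 = 2,821 (over)
Week 43–Week 45: 554 + 1,729 + 2,012 = 4,295 (over)
4 windows exceed the threshold.

4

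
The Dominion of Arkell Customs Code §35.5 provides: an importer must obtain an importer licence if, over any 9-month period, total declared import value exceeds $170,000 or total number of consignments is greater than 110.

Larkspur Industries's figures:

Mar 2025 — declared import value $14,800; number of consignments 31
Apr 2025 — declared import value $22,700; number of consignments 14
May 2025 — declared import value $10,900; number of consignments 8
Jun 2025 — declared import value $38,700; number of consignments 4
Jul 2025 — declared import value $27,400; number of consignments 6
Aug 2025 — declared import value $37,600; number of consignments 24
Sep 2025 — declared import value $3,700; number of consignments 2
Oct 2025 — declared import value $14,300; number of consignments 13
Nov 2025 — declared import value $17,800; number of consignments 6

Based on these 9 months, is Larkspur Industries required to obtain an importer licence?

Yes

Total declared import value: $14,800 + $22,700 + $10,900 + $38,700 + $27,400 + $37,600 + $3,700 + $14,300 + $17,800 = $187,900 (> $170,000).
Total number of consignments: 31 + 14 + 8 + 4 + 6 + 24 + 2 + 13 + 6 = 108 (≤ 110).
The test is 'or': at least one threshold is exceeded.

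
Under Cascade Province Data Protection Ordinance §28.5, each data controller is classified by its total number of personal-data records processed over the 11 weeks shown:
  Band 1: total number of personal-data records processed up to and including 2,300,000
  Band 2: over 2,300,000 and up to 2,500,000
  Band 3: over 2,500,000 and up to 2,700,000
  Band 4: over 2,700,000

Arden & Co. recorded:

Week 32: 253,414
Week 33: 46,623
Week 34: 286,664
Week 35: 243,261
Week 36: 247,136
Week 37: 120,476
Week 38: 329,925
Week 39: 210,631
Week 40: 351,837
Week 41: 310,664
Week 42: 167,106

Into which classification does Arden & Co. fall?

Total number of personal-data records processed: 253,414 + 46,623 + 286,664 + 243,261 + 247,136 + 120,476 + 329,925 + 210,631 + 351,837 + 310,664 + 167,106 = 2,567,737.
2,500,000 < 2,567,737 ≤ 2,700,000, so Band 3 applies.

Band 3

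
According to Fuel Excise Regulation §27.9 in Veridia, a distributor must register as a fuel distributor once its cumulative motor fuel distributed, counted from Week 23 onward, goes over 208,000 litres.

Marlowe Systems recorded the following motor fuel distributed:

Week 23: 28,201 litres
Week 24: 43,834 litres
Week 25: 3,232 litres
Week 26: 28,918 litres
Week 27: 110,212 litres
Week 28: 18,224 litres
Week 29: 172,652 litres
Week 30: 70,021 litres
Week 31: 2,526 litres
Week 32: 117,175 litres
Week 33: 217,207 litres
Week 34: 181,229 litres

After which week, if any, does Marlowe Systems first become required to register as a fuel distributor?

Week 27

Through Week 23: 28,201 litres
Through Week 24: 72,035 litres
Through Week 25: 75,267 litres
Through Week 26: 104,185 litres
Through Week 27: 214,397 litres ← exceeds threshold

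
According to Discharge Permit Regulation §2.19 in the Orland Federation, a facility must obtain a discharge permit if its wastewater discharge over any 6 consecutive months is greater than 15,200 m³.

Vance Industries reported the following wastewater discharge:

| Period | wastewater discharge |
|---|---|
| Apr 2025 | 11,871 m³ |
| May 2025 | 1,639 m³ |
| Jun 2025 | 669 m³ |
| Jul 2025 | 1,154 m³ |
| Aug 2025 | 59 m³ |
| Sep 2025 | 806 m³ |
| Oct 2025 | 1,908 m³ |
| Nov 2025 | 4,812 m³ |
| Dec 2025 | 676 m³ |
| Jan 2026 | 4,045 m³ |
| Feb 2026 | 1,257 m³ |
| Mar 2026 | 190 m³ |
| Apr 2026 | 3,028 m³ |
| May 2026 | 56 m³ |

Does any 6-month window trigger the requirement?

Yes

Apr 2025–Sep 2025: 11,871 m³ + 1,639 m³ + 669 m³ + 1,154 m³ + 59 m³ + 806 m³ = 16,198 m³ (over)
May 2025–Oct 2025: 1,639 m³ + 669 m³ + 1,154 m³ + 59 m³ + 806 m³ + 1,908 m³ = 6,235 m³ (under)
Jun 2025–Nov 2025: 669 m³ + 1,154 m³ + 59 m³ + 806 m³ + 1,908 m³ + 4,812 m³ = 9,408 m³ (under)
Jul 2025–Dec 2025: 1,154 m³ + 59 m³ + 806 m³ + 1,908 m³ + 4,812 m³ + 676 m³ = 9,415 m³ (under)
Aug 2025–Jan 2026: 59 m³ + 806 m³ + 1,908 m³ + 4,812 m³ + 676 m³ + 4,045 m³ = 12,306 m³ (under)
Sep 2025–Feb 2026: 806 m³ + 1,908 m³ + 4,812 m³ + 676 m³ + 4,045 m³ + 1,257 m³ = 13,504 m³ (under)
Oct 2025–Mar 2026: 1,908 m³ + 4,812 m³ + 676 m³ + 4,045 m³ + 1,257 m³ + 190 m³ = 12,888 m³ (under)
Nov 2025–Apr 2026: 4,812 m³ + 676 m³ + 4,045 m³ + 1,257 m³ + 190 m³ + 3,028 m³ = 14,008 m³ (under)
Dec 2025–May 2026: 676 m³ + 4,045 m³ + 1,257 m³ + 190 m³ + 3,028 m³ + 56 m³ = 9,252 m³ (under)
At least one window exceeds 15,200 m³.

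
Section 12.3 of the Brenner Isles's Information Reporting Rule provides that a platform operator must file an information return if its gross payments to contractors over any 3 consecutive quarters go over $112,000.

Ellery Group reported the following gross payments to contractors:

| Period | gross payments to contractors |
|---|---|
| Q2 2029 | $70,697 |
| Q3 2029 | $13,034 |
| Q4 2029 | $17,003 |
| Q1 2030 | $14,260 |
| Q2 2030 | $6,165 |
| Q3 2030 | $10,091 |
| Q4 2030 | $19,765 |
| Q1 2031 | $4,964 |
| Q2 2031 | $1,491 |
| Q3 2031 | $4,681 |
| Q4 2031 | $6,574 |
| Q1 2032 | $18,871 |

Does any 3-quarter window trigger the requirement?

No

Q2 2029–Q4 2029: $70,697 + $13,034 + $17,003 = $100,734 (under)
Q3 2029–Q1 2030: $13,034 + $17,003 + $14,260 = $44,297 (under)
Q4 2029–Q2 2030: $17,003 + $14,260 + $6,165 = $37,428 (under)
Q1 2030–Q3 2030: $14,260 + $6,165 + $10,091 = $30,516 (under)
Q2 2030–Q4 2030: $6,165 + $10,091 + $19,765 = $36,021 (under)
Q3 2030–Q1 2031: $10,091 + $19,765 + $4,964 = $34,820 (under)
Q4 2030–Q2 2031: $19,765 + $4,964 + $1,491 = $26,220 (under)
Q1 2031–Q3 2031: $4,964 + $1,491 + $4,681 = $11,136 (under)
Q2 2031–Q4 2031: $1,491 + $4,681 + $6,574 = $12,746 (under)
Q3 2031–Q1 2032: $4,681 + $6,574 + $18,871 = $30,126 (under)
No window exceeds $112,000.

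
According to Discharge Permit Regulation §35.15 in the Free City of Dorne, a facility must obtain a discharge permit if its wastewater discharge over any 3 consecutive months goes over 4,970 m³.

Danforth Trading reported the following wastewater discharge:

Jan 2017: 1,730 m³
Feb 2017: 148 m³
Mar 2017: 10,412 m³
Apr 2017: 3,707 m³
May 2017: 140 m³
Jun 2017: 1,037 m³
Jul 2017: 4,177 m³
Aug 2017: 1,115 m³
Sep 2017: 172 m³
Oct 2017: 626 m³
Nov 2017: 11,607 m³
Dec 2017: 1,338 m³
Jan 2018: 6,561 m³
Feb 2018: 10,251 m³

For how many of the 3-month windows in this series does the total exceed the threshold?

Jan 2017–Mar 2017: 1,730 m³ + 148 m³ + 10,412 m³ = 12,290 m³ (over)
Feb 2017–Apr 2017: 148 m³ + 10,412 m³ + 3,707 m³ = 14,267 m³ (over)
Mar 2017–May 2017: 10,412 m³ + 3,707 m³ + 140 m³ = 14,259 m³ (over)
Apr 2017–Jun 2017: 3,707 m³ + 140 m³ + 1,037 m³ = 4,884 m³ (under)
May 2017–Jul 2017: 140 m³ + 1,037 m³ + 4,177 m³ = 5,354 m³ (over)
Jun 2017–Aug 2017: 1,037 m³ + 4,177 m³ + 1,115 m³ = 6,329 m³ (over)
Jul 2017–Sep 2017: 4,177 m³ + 1,115 m³ + 172 m³ = 5,464 m³ (over)
Aug 2017–Oct 2017: 1,115 m³ + 172 m³ + 626 m³ = 1,913 m³ (under)
Sep 2017–Nov 2017: 172 m³ + 626 m³ + 11,607 m³ = 12,405 m³ (over)
Oct 2017–Dec 2017: 626 m³ + 11,607 m³ + 1,338 m³ = 13,571 m³ (over)
Nov 2017–Jan 2018: 11,607 m³ + 1,338 m³ + 6,561 m³ = 19,506 m³ (over)
Dec 2017–Feb 2018: 1,338 m³ + 6,561 m³ + 10,251 m³ = 18,150 m³ (over)
10 windows exceed the threshold.

10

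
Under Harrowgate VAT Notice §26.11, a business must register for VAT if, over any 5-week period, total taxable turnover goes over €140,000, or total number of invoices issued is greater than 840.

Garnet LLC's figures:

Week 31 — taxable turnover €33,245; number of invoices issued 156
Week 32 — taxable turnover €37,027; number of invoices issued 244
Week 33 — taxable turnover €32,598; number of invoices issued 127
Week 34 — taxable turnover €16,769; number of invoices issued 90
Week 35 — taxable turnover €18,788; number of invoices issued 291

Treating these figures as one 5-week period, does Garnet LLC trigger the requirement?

Total taxable turnover: €33,245 + €37,027 + €32,598 + €16,769 + €18,788 = €138,427 (≤ €140,000).
Total number of invoices issued: 156 + 244 + 127 + 90 + 291 = 908 (> 840).
The test is 'or': at least one threshold is exceeded.

Yes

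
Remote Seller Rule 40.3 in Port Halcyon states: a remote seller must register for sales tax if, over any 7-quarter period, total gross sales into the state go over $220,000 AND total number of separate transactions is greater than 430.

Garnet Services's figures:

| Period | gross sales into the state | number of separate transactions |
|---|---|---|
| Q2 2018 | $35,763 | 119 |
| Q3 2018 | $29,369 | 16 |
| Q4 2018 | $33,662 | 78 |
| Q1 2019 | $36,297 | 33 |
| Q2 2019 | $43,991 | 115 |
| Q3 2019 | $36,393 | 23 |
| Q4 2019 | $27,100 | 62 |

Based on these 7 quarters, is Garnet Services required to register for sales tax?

Total gross sales into the state: $35,763 + $29,369 + $33,662 + $36,297 + $43,991 + $36,393 + $27,100 = $242,575 (> $220,000).
Total number of separate transactions: 119 + 16 + 78 + 33 + 115 + 23 + 62 = 446 (> 430).
The test is 'and': both thresholds are exceeded.

Yes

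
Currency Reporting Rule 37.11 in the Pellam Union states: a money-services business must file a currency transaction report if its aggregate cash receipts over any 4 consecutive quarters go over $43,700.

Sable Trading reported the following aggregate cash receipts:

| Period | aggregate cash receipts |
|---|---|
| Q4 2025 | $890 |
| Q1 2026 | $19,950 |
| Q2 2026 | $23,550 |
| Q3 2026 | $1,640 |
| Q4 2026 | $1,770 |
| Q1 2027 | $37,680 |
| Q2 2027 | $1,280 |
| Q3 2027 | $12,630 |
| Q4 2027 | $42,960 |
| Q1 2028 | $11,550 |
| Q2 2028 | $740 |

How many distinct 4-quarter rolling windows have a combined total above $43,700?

7

Q4 2025–Q3 2026: $890 + $19,950 + $23,550 + $1,640 = $46,030 (over)
Q1 2026–Q4 2026: $19,950 + $23,550 + $1,640 + $1,770 = $46,910 (over)
Q2 2026–Q1 2027: $23,550 + $1,640 + $1,770 + $37,680 = $64,640 (over)
Q3 2026–Q2 2027: $1,640 + $1,770 + $37,680 + $1,280 = $42,370 (under)
Q4 2026–Q3 2027: $1,770 + $37,680 + $1,280 + $12,630 = $53,360 (over)
Q1 2027–Q4 2027: $37,680 + $1,280 + $12,630 + $42,960 = $94,550 (over)
Q2 2027–Q1 2028: $1,280 + $12,630 + $42,960 + $11,550 = $68,420 (over)
Q3 2027–Q2 2028: $12,630 + $42,960 + $11,550 + $740 = $67,880 (over)
7 windows exceed the threshold.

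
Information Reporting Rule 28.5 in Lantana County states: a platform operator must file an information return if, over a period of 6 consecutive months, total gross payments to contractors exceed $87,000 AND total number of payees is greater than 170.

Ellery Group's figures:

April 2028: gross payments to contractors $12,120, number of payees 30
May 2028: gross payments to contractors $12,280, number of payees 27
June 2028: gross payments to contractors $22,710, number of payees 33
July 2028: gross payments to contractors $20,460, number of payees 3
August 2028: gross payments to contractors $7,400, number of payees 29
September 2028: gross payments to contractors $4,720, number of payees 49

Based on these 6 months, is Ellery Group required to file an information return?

No

Total gross payments to contractors: $12,120 + $12,280 + $22,710 + $20,460 + $7,400 + $4,720 = $79,690 (≤ $87,000).
Total number of payees: 30 + 27 + 33 + 3 + 29 + 49 = 171 (> 170).
The test is 'and': the rule requires both, and at least one is not exceeded.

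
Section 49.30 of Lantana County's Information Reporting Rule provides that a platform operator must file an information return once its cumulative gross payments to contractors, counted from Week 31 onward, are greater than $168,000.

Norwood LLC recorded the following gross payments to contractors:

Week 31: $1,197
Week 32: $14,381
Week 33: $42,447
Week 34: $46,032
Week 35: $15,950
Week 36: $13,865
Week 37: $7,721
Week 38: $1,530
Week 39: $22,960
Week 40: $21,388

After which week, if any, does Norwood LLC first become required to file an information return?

Week 40

Through Week 31: $1,197
Through Week 32: $15,578
Through Week 33: $58,025
Through Week 34: $104,057
Through Week 35: $120,007
Through Week 36: $133,872
Through Week 37: $141,593
Through Week 38: $143,123
Through Week 39: $166,083
Through Week 40: $187,471 ← exceeds threshold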